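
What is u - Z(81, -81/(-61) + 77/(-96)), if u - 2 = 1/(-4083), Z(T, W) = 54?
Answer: -212317/4083 ≈ -52.000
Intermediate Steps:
u = 8165/4083 (u = 2 + 1/(-4083) = 2 - 1/4083 = 8165/4083 ≈ 1.9998)
u - Z(81, -81/(-61) + 77/(-96)) = 8165/4083 - 1*54 = 8165/4083 - 54 = -212317/4083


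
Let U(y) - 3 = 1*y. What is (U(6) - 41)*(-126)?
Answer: 4032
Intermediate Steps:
U(y) = 3 + y (U(y) = 3 + 1*y = 3 + y)
(U(6) - 41)*(-126) = ((3 + 6) - 41)*(-126) = (9 - 41)*(-126) = -32*(-126) = 4032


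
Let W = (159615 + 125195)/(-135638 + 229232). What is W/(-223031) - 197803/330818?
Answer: -108660682280369/181726714628754 ≈ -0.59793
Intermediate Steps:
W = 7495/2463 (W = 284810/93594 = 284810*(1/93594) = 7495/2463 ≈ 3.0430)
W/(-223031) - 197803/330818 = (7495/2463)/(-223031) - 197803/330818 = (7495/2463)*(-1/223031) - 197803*1/330818 = -7495/549325353 - 197803/330818 = -108660682280369/181726714628754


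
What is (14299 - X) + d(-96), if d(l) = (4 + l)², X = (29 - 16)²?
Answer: 22594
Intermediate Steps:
X = 169 (X = 13² = 169)
(14299 - X) + d(-96) = (14299 - 1*169) + (4 - 96)² = (14299 - 169) + (-92)² = 14130 + 8464 = 22594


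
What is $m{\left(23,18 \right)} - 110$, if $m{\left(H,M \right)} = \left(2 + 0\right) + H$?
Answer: $-85$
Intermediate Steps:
$m{\left(H,M \right)} = 2 + H$
$m{\left(23,18 \right)} - 110 = \left(2 + 23\right) - 110 = 25 - 110 = -85$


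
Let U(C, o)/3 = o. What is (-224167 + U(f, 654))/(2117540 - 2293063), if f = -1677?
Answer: 222205/175523 ≈ 1.2660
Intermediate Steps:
U(C, o) = 3*o
(-224167 + U(f, 654))/(2117540 - 2293063) = (-224167 + 3*654)/(2117540 - 2293063) = (-224167 + 1962)/(-175523) = -222205*(-1/175523) = 222205/175523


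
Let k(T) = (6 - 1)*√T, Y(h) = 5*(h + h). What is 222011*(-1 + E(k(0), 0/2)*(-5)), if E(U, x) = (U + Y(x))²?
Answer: -222011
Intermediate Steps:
Y(h) = 10*h (Y(h) = 5*(2*h) = 10*h)
k(T) = 5*√T
E(U, x) = (U + 10*x)²
222011*(-1 + E(k(0), 0/2)*(-5)) = 222011*(-1 + (5*√0 + 10*(0/2))²*(-5)) = 222011*(-1 + (5*0 + 10*(0*(½)))²*(-5)) = 222011*(-1 + (0 + 10*0)²*(-5)) = 222011*(-1 + (0 + 0)²*(-5)) = 222011*(-1 + 0²*(-5)) = 222011*(-1 + 0*(-5)) = 222011*(-1 + 0) = 222011*(-1) = -222011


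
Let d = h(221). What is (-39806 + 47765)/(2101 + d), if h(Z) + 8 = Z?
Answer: 7959/2314 ≈ 3.4395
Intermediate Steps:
h(Z) = -8 + Z
d = 213 (d = -8 + 221 = 213)
(-39806 + 47765)/(2101 + d) = (-39806 + 47765)/(2101 + 213) = 7959/2314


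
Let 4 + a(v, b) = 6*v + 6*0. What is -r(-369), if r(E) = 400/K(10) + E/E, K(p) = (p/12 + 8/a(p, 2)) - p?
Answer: 16421/379 ≈ 43.327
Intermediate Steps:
a(v, b) = -4 + 6*v (a(v, b) = -4 + (6*v + 6*0) = -4 + (6*v + 0) = -4 + 6*v)
K(p) = 8/(-4 + 6*p) - 11*p/12 (K(p) = (p/12 + 8/(-4 + 6*p)) - p = (8/(-4 + 6*p) + p/12) - p = 8/(-4 + 6*p) - 11*p/12)
r(E) = -16421/379 (r(E) = 400/(((48 - 11*10*(-2 + 3*10))/(12*(-2 + 3*10)))) + E/E = 400/(((48 - 11*10*(-2 + 30))/(12*(-2 + 30)))) + 1 = 400/(((1/12)*(48 - 11*10*28)/28)) + 1 = 400/(((1/12)*(1/28)*(48 - 3080))) + 1 = 400/(((1/12)*(1/28)*(-3032))) + 1 = 400/(-379/42) + 1 = 400*(-42/379) + 1 = -16800/379 + 1 = -16421/379)
-r(-369) = -1*(-16421/379) = 16421/379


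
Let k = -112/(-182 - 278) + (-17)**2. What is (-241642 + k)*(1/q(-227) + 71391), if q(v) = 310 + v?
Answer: -164464335502418/9545 ≈ -1.7230e+10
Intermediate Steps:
k = 33263/115 (k = -112/(-460) + 289 = -112*(-1/460) + 289 = 28/115 + 289 = 33263/115 ≈ 289.24)
(-241642 + k)*(1/q(-227) + 71391) = (-241642 + 33263/115)*(1/(310 - 227) + 71391) = -27755567*(1/83 + 71391)/115 = -27755567/115*5925454/83 = -164464335502418/9545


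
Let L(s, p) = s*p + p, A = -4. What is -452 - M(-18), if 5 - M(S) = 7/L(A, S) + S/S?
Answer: -24617/54 ≈ -455.87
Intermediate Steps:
L(s, p) = p + p*s (L(s, p) = p*s + p = p + p*s)
M(S) = 4 + 7/(3*S) (M(S) = 5 - (7/((S*(1 - 4))) + S/S) = 5 - (7/((S*(-3))) + 1) = 5 - (7/((-3*S)) + 1) = 5 - (7*(-1/(3*S)) + 1) = 5 - (-7/(3*S) + 1) = 5 - (1 - 7/(3*S)) = 5 + (-1 + 7/(3*S)) = 4 + 7/(3*S))
-452 - M(-18) = -452 - (4 + (7/3)/(-18)) = -452 - (4 + (7/3)*(-1/18)) = -452 - (4 - 7/54) = -452 - 1*209/54 = -452 - 209/54 = -24617/54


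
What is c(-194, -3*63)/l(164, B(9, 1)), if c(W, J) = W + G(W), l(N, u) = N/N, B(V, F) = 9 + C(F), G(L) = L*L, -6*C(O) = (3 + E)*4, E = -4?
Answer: 37442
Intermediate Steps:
C(O) = ⅔ (C(O) = -(3 - 4)*4/6 = -(-1)*4/6 = -⅙*(-4) = ⅔)
G(L) = L²
B(V, F) = 29/3 (B(V, F) = 9 + ⅔ = 29/3)
l(N, u) = 1
c(W, J) = W + W²
c(-194, -3*63)/l(164, B(9, 1)) = -194*(1 - 194)/1 = -194*(-193)*1 = 37442*1 = 37442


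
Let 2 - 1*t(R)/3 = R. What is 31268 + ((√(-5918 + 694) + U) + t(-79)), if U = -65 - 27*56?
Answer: 29934 + 2*I*√1306 ≈ 29934.0 + 72.277*I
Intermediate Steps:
t(R) = 6 - 3*R
U = -1577 (U = -65 - 1512 = -1577)
31268 + ((√(-5918 + 694) + U) + t(-79)) = 31268 + ((√(-5918 + 694) - 1577) + (6 - 3*(-79))) = 31268 + ((√(-5224) - 1577) + (6 + 237)) = 31268 + ((2*I*√1306 - 1577) + 243) = 31268 + ((-1577 + 2*I*√1306) + 243) = 31268 + (-1334 + 2*I*√1306) = 29934 + 2*I*√1306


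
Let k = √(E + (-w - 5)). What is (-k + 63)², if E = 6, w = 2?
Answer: (63 - I)² ≈ 3968.0 - 126.0*I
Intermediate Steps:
k = I (k = √(6 + (-1*2 - 5)) = √(6 + (-2 - 5)) = √(6 - 7) = √(-1) = I ≈ 1.0*I)
(-k + 63)² = (-I + 63)² = (63 - I)²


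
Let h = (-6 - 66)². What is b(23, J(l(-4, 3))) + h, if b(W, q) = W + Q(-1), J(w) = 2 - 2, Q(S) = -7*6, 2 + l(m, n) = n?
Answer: 5165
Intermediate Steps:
l(m, n) = -2 + n
Q(S) = -42
J(w) = 0
b(W, q) = -42 + W (b(W, q) = W - 42 = -42 + W)
h = 5184 (h = (-72)² = 5184)
b(23, J(l(-4, 3))) + h = (-42 + 23) + 5184 = -19 + 5184 = 5165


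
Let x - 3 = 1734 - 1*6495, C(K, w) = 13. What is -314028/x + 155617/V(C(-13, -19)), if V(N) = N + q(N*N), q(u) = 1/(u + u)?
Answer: 52888616/4395 ≈ 12034.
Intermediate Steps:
q(u) = 1/(2*u)
V(N) = N + 1/(2*N²) (V(N) = N + 1/(2*((N*N))) = N + 1/(2*(N²)) = N + 1/(2*N²))
x = -4758 (x = 3 + (1734 - 1*6495) = 3 + (1734 - 6495) = 3 - 4761 = -4758)
-314028/x + 155617/V(C(-13, -19)) = -314028/(-4758) + 155617/(13 + (½)/13²) = -314028*(-1/4758) + 155617/(13 + (½)*(1/169)) = 66 + 155617/(13 + 1/338) = 66 + 155617/(4395/338) = 66 + 155617*(338/4395) = 66 + 52598546/4395 = 52888616/4395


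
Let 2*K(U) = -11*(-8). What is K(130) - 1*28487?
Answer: -28443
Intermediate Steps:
K(U) = 44 (K(U) = (-11*(-8))/2 = (½)*88 = 44)
K(130) - 1*28487 = 44 - 1*28487 = 44 - 28487 = -28443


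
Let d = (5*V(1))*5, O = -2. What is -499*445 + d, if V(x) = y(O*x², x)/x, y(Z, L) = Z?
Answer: -222105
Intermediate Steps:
V(x) = -2*x (V(x) = (-2*x²)/x = -2*x)
d = -50 (d = (5*(-2*1))*5 = (5*(-2))*5 = -10*5 = -50)
-499*445 + d = -499*445 - 50 = -222055 - 50 = -222105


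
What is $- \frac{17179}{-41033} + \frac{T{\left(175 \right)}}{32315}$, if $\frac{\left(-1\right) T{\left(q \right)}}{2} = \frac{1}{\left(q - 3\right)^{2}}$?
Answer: $\frac{8211621741887}{19613916794840} \approx 0.41866$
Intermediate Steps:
$T{\left(q \right)} = - \frac{2}{\left(-3 + q\right)^{2}}$ ($T{\left(q \right)} = - \frac{2}{\left(q - 3\right)^{2}} = - \frac{2}{\left(-3 + q\right)^{2}}$)
$- \frac{17179}{-41033} + \frac{T{\left(175 \right)}}{32315} = - \frac{17179}{-41033} + \frac{\left(-2\right) \frac{1}{\left(-3 + 175\right)^{2}}}{32315} = \left(-17179\right) \left(- \frac{1}{41033}\right) + - \frac{2}{29584} \cdot \frac{1}{32315} = \frac{17179}{41033} + \left(-2\right) \frac{1}{29584} \cdot \frac{1}{32315} = \frac{17179}{41033} - \frac{1}{478003480} = \frac{8211621741887}{19613916794840}$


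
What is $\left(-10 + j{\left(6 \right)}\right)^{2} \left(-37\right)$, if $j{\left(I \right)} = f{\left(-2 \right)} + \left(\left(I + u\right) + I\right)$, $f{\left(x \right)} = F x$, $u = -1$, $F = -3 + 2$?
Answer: $-333$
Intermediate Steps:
$F = -1$
$f{\left(x \right)} = - x$
$j{\left(I \right)} = 1 + 2 I$ ($j{\left(I \right)} = \left(-1\right) \left(-2\right) + \left(\left(I - 1\right) + I\right) = 2 + \left(\left(-1 + I\right) + I\right) = 2 + \left(-1 + 2 I\right) = 1 + 2 I$)
$\left(-10 + j{\left(6 \right)}\right)^{2} \left(-37\right) = \left(-10 + \left(1 + 2 \cdot 6\right)\right)^{2} \left(-37\right) = \left(-10 + \left(1 + 12\right)\right)^{2} \left(-37\right) = \left(-10 + 13\right)^{2} \left(-37\right) = 3^{2} \left(-37\right) = 9 \left(-37\right) = -333$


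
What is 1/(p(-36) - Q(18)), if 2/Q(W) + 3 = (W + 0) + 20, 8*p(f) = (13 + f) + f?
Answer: -280/2081 ≈ -0.13455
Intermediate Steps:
p(f) = 13/8 + f/4 (p(f) = ((13 + f) + f)/8 = (13 + 2*f)/8 = 13/8 + f/4)
Q(W) = 2/(17 + W) (Q(W) = 2/(-3 + ((W + 0) + 20)) = 2/(-3 + (W + 20)) = 2/(-3 + (20 + W)) = 2/(17 + W))
1/(p(-36) - Q(18)) = 1/((13/8 + (1/4)*(-36)) - 2/(17 + 18)) = 1/((13/8 - 9) - 2/35) = 1/(-59/8 - 2/35) = 1/(-2081/280) = -280/2081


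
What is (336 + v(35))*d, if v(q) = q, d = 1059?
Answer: 392889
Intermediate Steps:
(336 + v(35))*d = (336 + 35)*1059 = 371*1059 = 392889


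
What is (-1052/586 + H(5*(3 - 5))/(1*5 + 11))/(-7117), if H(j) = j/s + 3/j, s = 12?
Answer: 131221/500467440 ≈ 0.00026220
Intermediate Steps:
H(j) = 3/j + j/12 (H(j) = j/12 + 3/j = 3/j + j/12)
(-1052/586 + H(5*(3 - 5))/(1*5 + 11))/(-7117) = (-1052/586 + (3/((5*(3 - 5))) + (5*(3 - 5))/12)/(1*5 + 11))/(-7117) = (-1052*1/586 + (3/((5*(-2))) + (5*(-2))/12)/(5 + 11))*(-1/7117) = (-526/293 + (3/(-10) + (1/12)*(-10))/16)*(-1/7117) = (-526/293 + (3*(-1/10) - 5/6)*(1/16))*(-1/7117) = (-526/293 + (-3/10 - 5/6)*(1/16))*(-1/7117) = (-526/293 - 17/15*1/16)*(-1/7117) = (-526/293 - 17/240)*(-1/7117) = -131221/70320*(-1/7117) = 131221/500467440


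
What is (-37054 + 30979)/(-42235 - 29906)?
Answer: 2025/24047 ≈ 0.084210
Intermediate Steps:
(-37054 + 30979)/(-42235 - 29906) = -6075/(-72141) = -6075*(-1/72141) = 2025/24047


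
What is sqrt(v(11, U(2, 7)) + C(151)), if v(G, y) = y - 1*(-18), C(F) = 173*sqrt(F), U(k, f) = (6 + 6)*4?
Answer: sqrt(66 + 173*sqrt(151)) ≈ 46.817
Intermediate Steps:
U(k, f) = 48 (U(k, f) = 12*4 = 48)
v(G, y) = 18 + y (v(G, y) = y + 18 = 18 + y)
sqrt(v(11, U(2, 7)) + C(151)) = sqrt((18 + 48) + 173*sqrt(151)) = sqrt(66 + 173*sqrt(151))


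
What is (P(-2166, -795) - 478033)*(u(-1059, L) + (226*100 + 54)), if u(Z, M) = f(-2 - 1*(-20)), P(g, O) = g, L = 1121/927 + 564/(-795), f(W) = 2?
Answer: -10879388544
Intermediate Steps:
L = 122789/245655 (L = 1121*(1/927) + 564*(-1/795) = 1121/927 - 188/265 = 122789/245655 ≈ 0.49984)
u(Z, M) = 2
(P(-2166, -795) - 478033)*(u(-1059, L) + (226*100 + 54)) = (-2166 - 478033)*(2 + (226*100 + 54)) = -480199*(2 + (22600 + 54)) = -480199*(2 + 22654) = -480199*22656 = -10879388544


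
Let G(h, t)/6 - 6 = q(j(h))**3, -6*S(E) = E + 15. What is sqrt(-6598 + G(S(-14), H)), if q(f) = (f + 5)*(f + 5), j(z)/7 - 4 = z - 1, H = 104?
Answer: sqrt(65654853362934)/216 ≈ 37513.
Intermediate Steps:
S(E) = -5/2 - E/6 (S(E) = -(E + 15)/6 = -(15 + E)/6 = -5/2 - E/6)
j(z) = 21 + 7*z (j(z) = 28 + 7*(z - 1) = 28 + 7*(-1 + z) = 28 + (-7 + 7*z) = 21 + 7*z)
q(f) = (5 + f)**2 (q(f) = (5 + f)*(5 + f) = (5 + f)**2)
G(h, t) = 36 + 6*(26 + 7*h)**6 (G(h, t) = 36 + 6*((5 + (21 + 7*h))**2)**3 = 36 + 6*((26 + 7*h)**2)**3 = 36 + 6*(26 + 7*h)**6)
sqrt(-6598 + G(S(-14), H)) = sqrt(-6598 + (36 + 6*(26 + 7*(-5/2 - 1/6*(-14)))**6)) = sqrt(-6598 + (36 + 6*(26 + 7*(-5/2 + 7/3))**6)) = sqrt(-6598 + (36 + 6*(26 + 7*(-1/6))**6)) = sqrt(-6598 + (36 + 6*(26 - 7/6)**6)) = sqrt(-6598 + (36 + 6*(149/6)**6)) = sqrt(-6598 + (36 + 6*(10942526586601/46656))) = sqrt(-6598 + (36 + 10942526586601/7776)) = sqrt(-6598 + 10942526866537/7776) = sqrt(10942475560489/7776) = sqrt(65654853362934)/216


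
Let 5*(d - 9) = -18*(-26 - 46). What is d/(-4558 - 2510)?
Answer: -447/11780 ≈ -0.037946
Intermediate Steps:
d = 1341/5 (d = 9 + (-18*(-26 - 46))/5 = 9 + (-18*(-72))/5 = 9 + (⅕)*1296 = 9 + 1296/5 = 1341/5 ≈ 268.20)
d/(-4558 - 2510) = 1341/(5*(-4558 - 2510)) = (1341/5)/(-7068) = (1341/5)*(-1/7068) = -447/11780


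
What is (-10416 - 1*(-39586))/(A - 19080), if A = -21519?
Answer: -29170/40599 ≈ -0.71849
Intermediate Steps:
(-10416 - 1*(-39586))/(A - 19080) = (-10416 - 1*(-39586))/(-21519 - 19080) = (-10416 + 39586)/(-40599) = 29170*(-1/40599) = -29170/40599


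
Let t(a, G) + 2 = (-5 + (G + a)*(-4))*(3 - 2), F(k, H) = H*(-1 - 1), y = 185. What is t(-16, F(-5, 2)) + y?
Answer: 258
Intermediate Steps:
F(k, H) = -2*H (F(k, H) = H*(-2) = -2*H)
t(a, G) = -7 - 4*G - 4*a (t(a, G) = -2 + (-5 + (G + a)*(-4))*(3 - 2) = -2 + (-5 + (-4*G - 4*a))*1 = -2 + (-5 - 4*G - 4*a)*1 = -2 + (-5 - 4*G - 4*a) = -7 - 4*G - 4*a)
t(-16, F(-5, 2)) + y = (-7 - (-8)*2 - 4*(-16)) + 185 = (-7 - 4*(-4) + 64) + 185 = (-7 + 16 + 64) + 185 = 73 + 185 = 258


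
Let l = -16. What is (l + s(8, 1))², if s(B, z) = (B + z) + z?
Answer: 36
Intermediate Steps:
s(B, z) = B + 2*z
(l + s(8, 1))² = (-16 + (8 + 2*1))² = (-16 + (8 + 2))² = (-16 + 10)² = (-6)² = 36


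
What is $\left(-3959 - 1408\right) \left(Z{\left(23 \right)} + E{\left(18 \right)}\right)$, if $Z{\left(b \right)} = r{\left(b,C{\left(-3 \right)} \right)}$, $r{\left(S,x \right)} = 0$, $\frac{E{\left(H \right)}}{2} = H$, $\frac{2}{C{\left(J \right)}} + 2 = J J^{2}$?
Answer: $-193212$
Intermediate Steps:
$C{\left(J \right)} = \frac{2}{-2 + J^{3}}$ ($C{\left(J \right)} = \frac{2}{-2 + J J^{2}} = \frac{2}{-2 + J^{3}}$)
$E{\left(H \right)} = 2 H$
$Z{\left(b \right)} = 0$
$\left(-3959 - 1408\right) \left(Z{\left(23 \right)} + E{\left(18 \right)}\right) = \left(-3959 - 1408\right) \left(0 + 2 \cdot 18\right) = \left(-3959 - 1408\right) \left(0 + 36\right) = \left(-5367\right) 36 = -193212$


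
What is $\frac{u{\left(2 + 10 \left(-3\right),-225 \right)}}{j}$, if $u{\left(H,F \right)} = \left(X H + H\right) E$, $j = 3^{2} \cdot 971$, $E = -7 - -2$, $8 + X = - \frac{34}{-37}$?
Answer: $- \frac{3500}{35927} \approx -0.09742$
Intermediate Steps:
$X = - \frac{262}{37}$ ($X = -8 - \frac{34}{-37} = -8 - - \frac{34}{37} = -8 + \frac{34}{37} = - \frac{262}{37} \approx -7.0811$)
$E = -5$ ($E = -7 + 2 = -5$)
$j = 8739$ ($j = 9 \cdot 971 = 8739$)
$u{\left(H,F \right)} = \frac{1125 H}{37}$ ($u{\left(H,F \right)} = \left(- \frac{262 H}{37} + H\right) \left(-5\right) = - \frac{225 H}{37} \left(-5\right) = \frac{1125 H}{37}$)
$\frac{u{\left(2 + 10 \left(-3\right),-225 \right)}}{j} = \frac{\frac{1125}{37} \left(2 + 10 \left(-3\right)\right)}{8739} = \frac{1125 \left(2 - 30\right)}{37} \cdot \frac{1}{8739} = \frac{1125}{37} \left(-28\right) \frac{1}{8739} = \left(- \frac{31500}{37}\right) \frac{1}{8739} = - \frac{3500}{35927}$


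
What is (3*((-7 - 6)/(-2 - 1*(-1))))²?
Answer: 1521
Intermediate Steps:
(3*((-7 - 6)/(-2 - 1*(-1))))² = (3*(-13/(-2 + 1)))² = (3*(-13/(-1)))² = (3*(-13*(-1)))² = (3*13)² = 39² = 1521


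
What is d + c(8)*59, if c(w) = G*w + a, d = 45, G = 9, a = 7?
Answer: 4706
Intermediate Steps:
c(w) = 7 + 9*w (c(w) = 9*w + 7 = 7 + 9*w)
d + c(8)*59 = 45 + (7 + 9*8)*59 = 45 + (7 + 72)*59 = 45 + 79*59 = 45 + 4661 = 4706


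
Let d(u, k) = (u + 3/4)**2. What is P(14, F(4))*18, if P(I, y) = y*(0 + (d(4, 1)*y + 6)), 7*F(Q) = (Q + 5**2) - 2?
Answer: 2531817/392 ≈ 6458.7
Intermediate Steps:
d(u, k) = (3/4 + u)**2 (d(u, k) = (u + 3*(1/4))**2 = (u + 3/4)**2 = (3/4 + u)**2)
F(Q) = 23/7 + Q/7 (F(Q) = ((Q + 5**2) - 2)/7 = ((Q + 25) - 2)/7 = ((25 + Q) - 2)/7 = (23 + Q)/7 = 23/7 + Q/7)
P(I, y) = y*(6 + 361*y/16) (P(I, y) = y*(0 + (((3 + 4*4)**2/16)*y + 6)) = y*(0 + (((3 + 16)**2/16)*y + 6)) = y*(0 + (((1/16)*19**2)*y + 6)) = y*(0 + (((1/16)*361)*y + 6)) = y*(0 + (361*y/16 + 6)) = y*(0 + (6 + 361*y/16)) = y*(6 + 361*y/16))
P(14, F(4))*18 = ((23/7 + (1/7)*4)*(96 + 361*(23/7 + (1/7)*4))/16)*18 = ((23/7 + 4/7)*(96 + 361*(23/7 + 4/7))/16)*18 = ((1/16)*(27/7)*(96 + 361*(27/7)))*18 = ((1/16)*(27/7)*(96 + 9747/7))*18 = ((1/16)*(27/7)*(10419/7))*18 = (281313/784)*18 = 2531817/392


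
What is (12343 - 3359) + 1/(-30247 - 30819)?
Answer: 548616943/61066 ≈ 8984.0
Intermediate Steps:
(12343 - 3359) + 1/(-30247 - 30819) = 8984 + 1/(-61066) = 8984 - 1/61066 = 548616943/61066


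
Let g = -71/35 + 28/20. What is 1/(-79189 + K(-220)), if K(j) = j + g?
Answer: -35/2779337 ≈ -1.2593e-5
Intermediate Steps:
g = -22/35 (g = -71*1/35 + 28*(1/20) = -71/35 + 7/5 = -22/35 ≈ -0.62857)
K(j) = -22/35 + j (K(j) = j - 22/35 = -22/35 + j)
1/(-79189 + K(-220)) = 1/(-79189 + (-22/35 - 220)) = 1/(-79189 - 7722/35) = 1/(-2779337/35) = -35/2779337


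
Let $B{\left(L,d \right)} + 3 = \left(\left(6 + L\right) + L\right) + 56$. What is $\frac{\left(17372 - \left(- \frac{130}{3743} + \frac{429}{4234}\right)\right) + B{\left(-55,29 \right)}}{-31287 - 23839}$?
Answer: $- \frac{274499762375}{873629240612} \approx -0.31421$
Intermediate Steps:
$B{\left(L,d \right)} = 59 + 2 L$ ($B{\left(L,d \right)} = -3 + \left(\left(\left(6 + L\right) + L\right) + 56\right) = -3 + \left(\left(6 + 2 L\right) + 56\right) = -3 + \left(62 + 2 L\right) = 59 + 2 L$)
$\frac{\left(17372 - \left(- \frac{130}{3743} + \frac{429}{4234}\right)\right) + B{\left(-55,29 \right)}}{-31287 - 23839} = \frac{\left(17372 - \left(- \frac{130}{3743} + \frac{429}{4234}\right)\right) + \left(59 + 2 \left(-55\right)\right)}{-31287 - 23839} = \frac{\left(17372 - \frac{1055327}{15847862}\right) + \left(59 - 110\right)}{-31287 - 23839} = \frac{\left(17372 + \left(- \frac{429}{4234} + \frac{130}{3743}\right)\right) - 51}{-31287 - 23839} = \frac{\left(17372 - \frac{1055327}{15847862}\right) - 51}{-55126} = \left(\frac{275308003337}{15847862} - 51\right) \left(- \frac{1}{55126}\right) = \frac{274499762375}{15847862} \left(- \frac{1}{55126}\right) = - \frac{274499762375}{873629240612}$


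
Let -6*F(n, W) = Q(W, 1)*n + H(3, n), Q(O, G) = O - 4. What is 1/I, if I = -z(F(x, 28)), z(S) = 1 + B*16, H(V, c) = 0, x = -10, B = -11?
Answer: 1/175 ≈ 0.0057143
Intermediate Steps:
Q(O, G) = -4 + O
F(n, W) = -n*(-4 + W)/6 (F(n, W) = -((-4 + W)*n + 0)/6 = -(n*(-4 + W) + 0)/6 = -n*(-4 + W)/6)
z(S) = -175 (z(S) = 1 - 11*16 = 1 - 176 = -175)
I = 175 (I = -1*(-175) = 175)
1/I = 1/175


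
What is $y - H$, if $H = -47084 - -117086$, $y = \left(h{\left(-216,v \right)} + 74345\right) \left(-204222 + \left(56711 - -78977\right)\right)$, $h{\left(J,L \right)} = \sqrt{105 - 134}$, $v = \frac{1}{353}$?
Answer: $-5095230232 - 68534 i \sqrt{29} \approx -5.0952 \cdot 10^{9} - 3.6907 \cdot 10^{5} i$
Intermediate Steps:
$v = \frac{1}{353} \approx 0.0028329$
$h{\left(J,L \right)} = i \sqrt{29}$ ($h{\left(J,L \right)} = \sqrt{-29} = i \sqrt{29}$)
$y = -5095160230 - 68534 i \sqrt{29}$ ($y = \left(i \sqrt{29} + 74345\right) \left(-204222 + \left(56711 - -78977\right)\right) = \left(74345 + i \sqrt{29}\right) \left(-204222 + \left(56711 + 78977\right)\right) = \left(74345 + i \sqrt{29}\right) \left(-204222 + 135688\right) = \left(74345 + i \sqrt{29}\right) \left(-68534\right) = -5095160230 - 68534 i \sqrt{29} \approx -5.0952 \cdot 10^{9} - 3.6907 \cdot 10^{5} i$)
$H = 70002$ ($H = -47084 + 117086 = 70002$)
$y - H = \left(-5095160230 - 68534 i \sqrt{29}\right) - 70002 = -5095230232 - 68534 i \sqrt{29}$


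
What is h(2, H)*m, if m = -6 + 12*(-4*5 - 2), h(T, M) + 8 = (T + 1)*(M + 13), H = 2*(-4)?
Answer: -1890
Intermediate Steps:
H = -8
h(T, M) = -8 + (1 + T)*(13 + M) (h(T, M) = -8 + (T + 1)*(M + 13) = -8 + (1 + T)*(13 + M))
m = -270 (m = -6 + 12*(-20 - 2) = -6 + 12*(-22) = -6 - 264 = -270)
h(2, H)*m = (5 - 8 + 13*2 - 8*2)*(-270) = (5 - 8 + 26 - 16)*(-270) = 7*(-270) = -1890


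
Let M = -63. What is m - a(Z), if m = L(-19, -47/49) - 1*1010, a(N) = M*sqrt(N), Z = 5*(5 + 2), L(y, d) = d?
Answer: -49537/49 + 63*sqrt(35) ≈ -638.25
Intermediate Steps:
Z = 35 (Z = 5*7 = 35)
a(N) = -63*sqrt(N)
m = -49537/49 (m = -47/49 - 1*1010 = -47*1/49 - 1010 = -47/49 - 1010 = -49537/49 ≈ -1011.0)
m - a(Z) = -49537/49 - (-63)*sqrt(35) = -49537/49 + 63*sqrt(35)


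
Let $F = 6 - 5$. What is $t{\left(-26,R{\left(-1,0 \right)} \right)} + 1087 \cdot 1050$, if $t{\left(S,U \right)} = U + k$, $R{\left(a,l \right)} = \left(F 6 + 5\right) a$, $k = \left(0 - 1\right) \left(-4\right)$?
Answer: $1141343$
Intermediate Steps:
$k = 4$ ($k = \left(-1\right) \left(-4\right) = 4$)
$F = 1$ ($F = 6 - 5 = 1$)
$R{\left(a,l \right)} = 11 a$ ($R{\left(a,l \right)} = \left(1 \cdot 6 + 5\right) a = \left(6 + 5\right) a = 11 a$)
$t{\left(S,U \right)} = 4 + U$ ($t{\left(S,U \right)} = U + 4 = 4 + U$)
$t{\left(-26,R{\left(-1,0 \right)} \right)} + 1087 \cdot 1050 = \left(4 + 11 \left(-1\right)\right) + 1087 \cdot 1050 = \left(4 - 11\right) + 1141350 = -7 + 1141350 = 1141343$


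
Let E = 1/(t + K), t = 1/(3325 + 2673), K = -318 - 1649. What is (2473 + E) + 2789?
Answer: 62081412032/11798065 ≈ 5262.0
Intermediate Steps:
K = -1967
t = 1/5998 ≈ 0.00016672
E = -5998/11798065 (E = 1/(1/5998 - 1967) = 1/(-11798065/5998) = -5998/11798065 ≈ -0.00050839)
(2473 + E) + 2789 = (2473 - 5998/11798065) + 2789 = 29176608747/11798065 + 2789 = 62081412032/11798065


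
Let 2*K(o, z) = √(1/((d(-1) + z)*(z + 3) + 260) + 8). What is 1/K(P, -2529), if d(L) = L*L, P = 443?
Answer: 4*√81561687068785/51087905 ≈ 0.70711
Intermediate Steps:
d(L) = L²
K(o, z) = √(8 + 1/(260 + (1 + z)*(3 + z)))/2 (K(o, z) = √(1/(((-1)² + z)*(z + 3) + 260) + 8)/2 = √(1/((1 + z)*(3 + z) + 260) + 8)/2 = √(1/(260 + (1 + z)*(3 + z)) + 8)/2 = √(8 + 1/(260 + (1 + z)*(3 + z)))/2)
1/K(P, -2529) = 1/(√((2105 + 8*(-2529)² + 32*(-2529))/(263 + (-2529)² + 4*(-2529)))/2) = 1/(√((2105 + 8*6395841 - 80928)/(263 + 6395841 - 10116))/2) = 1/(√((2105 + 51166728 - 80928)/6385988)/2) = 1/(√((1/6385988)*51087905)/2) = 1/(√(51087905/6385988)/2) = 1/((√81561687068785/3192994)/2) = 1/(√81561687068785/6385988) = 4*√81561687068785/51087905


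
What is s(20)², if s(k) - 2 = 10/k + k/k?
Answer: 49/4 ≈ 12.250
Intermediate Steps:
s(k) = 3 + 10/k (s(k) = 2 + (10/k + k/k) = 2 + (10/k + 1) = 2 + (1 + 10/k) = 3 + 10/k)
s(20)² = (3 + 10/20)² = (3 + 10*(1/20))² = (3 + ½)² = (7/2)² = 49/4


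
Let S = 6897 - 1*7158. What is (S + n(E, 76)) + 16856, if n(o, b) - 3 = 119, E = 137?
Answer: 16717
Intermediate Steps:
n(o, b) = 122 (n(o, b) = 3 + 119 = 122)
S = -261 (S = 6897 - 7158 = -261)
(S + n(E, 76)) + 16856 = (-261 + 122) + 16856 = -139 + 16856 = 16717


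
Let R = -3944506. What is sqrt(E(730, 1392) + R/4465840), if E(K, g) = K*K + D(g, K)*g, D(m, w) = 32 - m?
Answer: I*sqrt(1695492114191744190)/1116460 ≈ 1166.3*I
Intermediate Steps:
E(K, g) = K**2 + g*(32 - g) (E(K, g) = K*K + (32 - g)*g = K**2 + g*(32 - g))
sqrt(E(730, 1392) + R/4465840) = sqrt((730**2 - 1*1392*(-32 + 1392)) - 3944506/4465840) = sqrt((532900 - 1*1392*1360) - 3944506*1/4465840) = sqrt((532900 - 1893120) - 1972253/2232920) = sqrt(-1360220 - 1972253/2232920) = sqrt(-3037264414653/2232920) = I*sqrt(1695492114191744190)/1116460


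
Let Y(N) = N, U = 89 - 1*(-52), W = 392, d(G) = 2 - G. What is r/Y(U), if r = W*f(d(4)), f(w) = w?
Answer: -784/141 ≈ -5.5603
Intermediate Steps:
U = 141 (U = 89 + 52 = 141)
r = -784 (r = 392*(2 - 1*4) = 392*(2 - 4) = 392*(-2) = -784)
r/Y(U) = -784/141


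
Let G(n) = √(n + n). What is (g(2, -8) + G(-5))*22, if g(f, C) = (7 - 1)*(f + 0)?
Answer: 264 + 22*I*√10 ≈ 264.0 + 69.57*I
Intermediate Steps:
g(f, C) = 6*f
G(n) = √2*√n (G(n) = √(2*n) = √2*√n)
(g(2, -8) + G(-5))*22 = (6*2 + √2*√(-5))*22 = (12 + √2*(I*√5))*22 = (12 + I*√10)*22 = 264 + 22*I*√10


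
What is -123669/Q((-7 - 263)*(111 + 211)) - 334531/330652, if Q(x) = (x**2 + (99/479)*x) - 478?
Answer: -605601750130534385/598569913242221228 ≈ -1.0117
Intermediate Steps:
Q(x) = -478 + x**2 + 99*x/479 (Q(x) = (x**2 + (99*(1/479))*x) - 478 = (x**2 + 99*x/479) - 478 = -478 + x**2 + 99*x/479)
-123669/Q((-7 - 263)*(111 + 211)) - 334531/330652 = -123669/(-478 + ((-7 - 263)*(111 + 211))**2 + 99*((-7 - 263)*(111 + 211))/479) - 334531/330652 = -123669/(-478 + (-270*322)**2 + 99*(-270*322)/479) - 334531*1/330652 = -123669/(-478 + (-86940)**2 + (99/479)*(-86940)) - 334531/330652 = -123669/(-478 + 7558563600 - 8607060/479) - 334531/330652 = -123669/3620543128378/479 - 334531/330652 = -123669*479/3620543128378 - 334531/330652 = -59237451/3620543128378 - 334531/330652 = -605601750130534385/598569913242221228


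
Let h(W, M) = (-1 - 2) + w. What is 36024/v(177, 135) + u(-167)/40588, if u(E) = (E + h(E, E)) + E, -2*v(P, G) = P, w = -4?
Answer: -974781527/2394692 ≈ -407.06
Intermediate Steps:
h(W, M) = -7 (h(W, M) = (-1 - 2) - 4 = -3 - 4 = -7)
v(P, G) = -P/2
u(E) = -7 + 2*E (u(E) = (E - 7) + E = (-7 + E) + E = -7 + 2*E)
36024/v(177, 135) + u(-167)/40588 = 36024/((-½*177)) + (-7 + 2*(-167))/40588 = 36024/(-177/2) + (-7 - 334)*(1/40588) = 36024*(-2/177) - 341*1/40588 = -24016/59 - 341/40588 = -974781527/2394692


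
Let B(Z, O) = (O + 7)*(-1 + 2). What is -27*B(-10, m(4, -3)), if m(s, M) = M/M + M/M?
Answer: -243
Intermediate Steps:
m(s, M) = 2 (m(s, M) = 1 + 1 = 2)
B(Z, O) = 7 + O (B(Z, O) = (7 + O)*1 = 7 + O)
-27*B(-10, m(4, -3)) = -27*(7 + 2) = -27*9 = -243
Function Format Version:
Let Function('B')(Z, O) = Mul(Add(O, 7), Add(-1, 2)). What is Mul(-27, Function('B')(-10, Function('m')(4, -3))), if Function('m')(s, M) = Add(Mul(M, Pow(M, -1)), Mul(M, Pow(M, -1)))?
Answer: -243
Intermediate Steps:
Function('m')(s, M) = 2 (Function('m')(s, M) = Add(1, 1) = 2)
Function('B')(Z, O) = Add(7, O) (Function('B')(Z, O) = Mul(Add(7, O), 1) = Add(7, O))
Mul(-27, Function('B')(-10, Function('m')(4, -3))) = Mul(-27, Add(7, 2)) = Mul(-27, 9) = -243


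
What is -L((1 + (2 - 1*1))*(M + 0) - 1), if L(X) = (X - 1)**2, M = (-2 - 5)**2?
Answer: -9216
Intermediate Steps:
M = 49 (M = (-7)**2 = 49)
L(X) = (-1 + X)**2
-L((1 + (2 - 1*1))*(M + 0) - 1) = -(-1 + ((1 + (2 - 1*1))*(49 + 0) - 1))**2 = -(-1 + ((1 + (2 - 1))*49 - 1))**2 = -(-1 + ((1 + 1)*49 - 1))**2 = -(-1 + (2*49 - 1))**2 = -(-1 + (98 - 1))**2 = -(-1 + 97)**2 = -1*96**2 = -1*9216 = -9216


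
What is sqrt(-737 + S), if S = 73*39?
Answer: sqrt(2110) ≈ 45.935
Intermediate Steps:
S = 2847
sqrt(-737 + S) = sqrt(-737 + 2847) = sqrt(2110)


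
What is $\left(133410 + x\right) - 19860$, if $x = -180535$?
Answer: $-66985$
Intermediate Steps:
$\left(133410 + x\right) - 19860 = \left(133410 - 180535\right) - 19860 = -47125 - 19860 = -66985$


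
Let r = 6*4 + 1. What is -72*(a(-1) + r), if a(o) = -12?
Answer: -936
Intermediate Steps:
r = 25 (r = 24 + 1 = 25)
-72*(a(-1) + r) = -72*(-12 + 25) = -72*13 = -936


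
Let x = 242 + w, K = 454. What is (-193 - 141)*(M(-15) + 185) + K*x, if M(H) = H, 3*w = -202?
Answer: 67556/3 ≈ 22519.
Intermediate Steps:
w = -202/3 (w = (⅓)*(-202) = -202/3 ≈ -67.333)
x = 524/3 (x = 242 - 202/3 = 524/3 ≈ 174.67)
(-193 - 141)*(M(-15) + 185) + K*x = (-193 - 141)*(-15 + 185) + 454*(524/3) = -334*170 + 237896/3 = -56780 + 237896/3 = 67556/3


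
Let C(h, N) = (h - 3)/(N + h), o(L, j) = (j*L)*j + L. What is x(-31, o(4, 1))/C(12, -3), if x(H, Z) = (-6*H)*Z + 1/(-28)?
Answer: 41663/28 ≈ 1488.0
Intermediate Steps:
o(L, j) = L + L*j² (o(L, j) = (L*j)*j + L = L*j² + L = L + L*j²)
x(H, Z) = -1/28 - 6*H*Z (x(H, Z) = -6*H*Z - 1/28 = -1/28 - 6*H*Z)
C(h, N) = (-3 + h)/(N + h)
x(-31, o(4, 1))/C(12, -3) = (-1/28 - 6*(-31)*4*(1 + 1²))/(((-3 + 12)/(-3 + 12))) = (-1/28 - 6*(-31)*4*(1 + 1))/((9/9)) = (-1/28 - 6*(-31)*4*2)/(((⅑)*9)) = (-1/28 - 6*(-31)*8)/1 = (-1/28 + 1488)*1 = (41663/28)*1 = 41663/28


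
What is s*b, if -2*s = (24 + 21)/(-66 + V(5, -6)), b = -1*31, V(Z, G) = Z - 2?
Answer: -155/14 ≈ -11.071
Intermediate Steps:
V(Z, G) = -2 + Z
b = -31
s = 5/14 (s = -(24 + 21)/(2*(-66 + (-2 + 5))) = -45/(2*(-66 + 3)) = -45/(2*(-63)) = -45*(-1)/(2*63) = -½*(-5/7) = 5/14 ≈ 0.35714)
s*b = (5/14)*(-31) = -155/14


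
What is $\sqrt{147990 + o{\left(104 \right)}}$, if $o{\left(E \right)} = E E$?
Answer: $\sqrt{158806} \approx 398.5$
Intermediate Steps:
$o{\left(E \right)} = E^{2}$
$\sqrt{147990 + o{\left(104 \right)}} = \sqrt{147990 + 104^{2}} = \sqrt{147990 + 10816} = \sqrt{158806}$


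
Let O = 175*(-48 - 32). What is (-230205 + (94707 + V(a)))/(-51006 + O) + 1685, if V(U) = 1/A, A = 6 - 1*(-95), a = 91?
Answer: 11076731407/6565606 ≈ 1687.1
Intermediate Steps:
A = 101 (A = 6 + 95 = 101)
O = -14000 (O = 175*(-80) = -14000)
V(U) = 1/101
(-230205 + (94707 + V(a)))/(-51006 + O) + 1685 = (-230205 + (94707 + 1/101))/(-51006 - 14000) + 1685 = (-230205 + 9565408/101)/(-65006) + 1685 = -13685297/101*(-1/65006) + 1685 = 13685297/6565606 + 1685 = 11076731407/6565606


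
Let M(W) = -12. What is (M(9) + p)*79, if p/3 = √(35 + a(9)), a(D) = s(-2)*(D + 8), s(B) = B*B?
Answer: -948 + 237*√103 ≈ 1457.3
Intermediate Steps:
s(B) = B²
a(D) = 32 + 4*D (a(D) = (-2)²*(D + 8) = 4*(8 + D) = 32 + 4*D)
p = 3*√103 (p = 3*√(35 + (32 + 4*9)) = 3*√(35 + (32 + 36)) = 3*√(35 + 68) = 3*√103 ≈ 30.447)
(M(9) + p)*79 = (-12 + 3*√103)*79 = -948 + 237*√103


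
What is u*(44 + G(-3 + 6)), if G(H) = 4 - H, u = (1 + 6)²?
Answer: 2205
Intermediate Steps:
u = 49 (u = 7² = 49)
u*(44 + G(-3 + 6)) = 49*(44 + (4 - (-3 + 6))) = 49*(44 + (4 - 1*3)) = 49*(44 + (4 - 3)) = 49*(44 + 1) = 49*45 = 2205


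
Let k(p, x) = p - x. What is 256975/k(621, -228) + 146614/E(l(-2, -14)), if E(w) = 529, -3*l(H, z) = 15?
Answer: 260415061/449121 ≈ 579.83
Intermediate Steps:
l(H, z) = -5 (l(H, z) = -1/3*15 = -5)
256975/k(621, -228) + 146614/E(l(-2, -14)) = 256975/(621 - 1*(-228)) + 146614/529 = 256975/(621 + 228) + 146614*(1/529) = 256975/849 + 146614/529 = 260415061/449121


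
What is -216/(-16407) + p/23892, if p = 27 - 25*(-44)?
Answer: 2627929/43555116 ≈ 0.060336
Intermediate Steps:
p = 1127 (p = 27 + 1100 = 1127)
-216/(-16407) + p/23892 = -216/(-16407) + 1127/23892 = -216*(-1/16407) + 1127*(1/23892) = 24/1823 + 1127/23892 = 2627929/43555116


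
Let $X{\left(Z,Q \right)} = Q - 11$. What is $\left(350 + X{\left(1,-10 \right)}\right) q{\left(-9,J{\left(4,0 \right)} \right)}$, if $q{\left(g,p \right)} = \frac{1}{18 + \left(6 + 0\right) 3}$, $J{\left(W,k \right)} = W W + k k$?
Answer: $\frac{329}{36} \approx 9.1389$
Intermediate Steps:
$J{\left(W,k \right)} = W^{2} + k^{2}$
$X{\left(Z,Q \right)} = -11 + Q$
$q{\left(g,p \right)} = \frac{1}{36}$ ($q{\left(g,p \right)} = \frac{1}{18 + 6 \cdot 3} = \frac{1}{18 + 18} = \frac{1}{36}$)
$\left(350 + X{\left(1,-10 \right)}\right) q{\left(-9,J{\left(4,0 \right)} \right)} = \left(350 - 21\right) \frac{1}{36} = 329 \cdot \frac{1}{36} = \frac{329}{36}$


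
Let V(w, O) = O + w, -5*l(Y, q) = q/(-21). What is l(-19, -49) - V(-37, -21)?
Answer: 863/15 ≈ 57.533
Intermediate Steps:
l(Y, q) = q/105 (l(Y, q) = -q/(5*(-21)) = -q*(-1)/(5*21) = -(-1)*q/105 = q/105)
l(-19, -49) - V(-37, -21) = (1/105)*(-49) - (-21 - 37) = -7/15 - 1*(-58) = -7/15 + 58 = 863/15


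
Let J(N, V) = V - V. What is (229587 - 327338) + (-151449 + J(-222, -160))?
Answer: -249200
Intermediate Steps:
J(N, V) = 0
(229587 - 327338) + (-151449 + J(-222, -160)) = (229587 - 327338) + (-151449 + 0) = -97751 - 151449 = -249200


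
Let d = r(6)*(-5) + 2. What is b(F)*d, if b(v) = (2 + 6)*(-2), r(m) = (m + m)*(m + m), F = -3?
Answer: 11488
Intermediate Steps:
r(m) = 4*m**2 (r(m) = (2*m)*(2*m) = 4*m**2)
b(v) = -16 (b(v) = 8*(-2) = -16)
d = -718 (d = (4*6**2)*(-5) + 2 = (4*36)*(-5) + 2 = 144*(-5) + 2 = -720 + 2 = -718)
b(F)*d = -16*(-718) = 11488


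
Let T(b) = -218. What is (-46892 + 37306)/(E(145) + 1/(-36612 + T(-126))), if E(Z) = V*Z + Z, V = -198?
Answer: 353052380/1052048951 ≈ 0.33559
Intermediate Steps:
E(Z) = -197*Z (E(Z) = -198*Z + Z = -197*Z)
(-46892 + 37306)/(E(145) + 1/(-36612 + T(-126))) = (-46892 + 37306)/(-197*145 + 1/(-36612 - 218)) = -9586/(-28565 + 1/(-36830)) = -9586/(-28565 - 1/36830) = -9586/(-1052048951/36830) = -9586*(-36830/1052048951) = 353052380/1052048951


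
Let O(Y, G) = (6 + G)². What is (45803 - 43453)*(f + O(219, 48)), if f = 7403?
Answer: 24249650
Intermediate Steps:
(45803 - 43453)*(f + O(219, 48)) = (45803 - 43453)*(7403 + (6 + 48)²) = 2350*(7403 + 54²) = 2350*(7403 + 2916) = 2350*10319 = 24249650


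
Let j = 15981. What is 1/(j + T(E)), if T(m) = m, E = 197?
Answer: 1/16178 ≈ 6.1812e-5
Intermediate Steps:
1/(j + T(E)) = 1/(15981 + 197) = 1/16178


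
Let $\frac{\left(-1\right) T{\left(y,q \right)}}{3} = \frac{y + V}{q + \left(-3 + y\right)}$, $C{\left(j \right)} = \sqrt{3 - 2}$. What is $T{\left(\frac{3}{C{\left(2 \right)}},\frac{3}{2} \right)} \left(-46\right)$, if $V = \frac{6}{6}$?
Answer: $368$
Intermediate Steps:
$C{\left(j \right)} = 1$ ($C{\left(j \right)} = \sqrt{1} = 1$)
$V = 1$ ($V = 6 \cdot \frac{1}{6} = 1$)
$T{\left(y,q \right)} = - \frac{3 \left(1 + y\right)}{-3 + q + y}$ ($T{\left(y,q \right)} = - 3 \frac{y + 1}{q + \left(-3 + y\right)} = - 3 \frac{1 + y}{-3 + q + y} = - \frac{3 \left(1 + y\right)}{-3 + q + y}$)
$T{\left(\frac{3}{C{\left(2 \right)}},\frac{3}{2} \right)} \left(-46\right) = \frac{3 \left(-1 - \frac{3}{1}\right)}{-3 + \frac{3}{2} + \frac{3}{1}} \left(-46\right) = \frac{3 \left(-1 - 3 \cdot 1\right)}{-3 + 3 \cdot \frac{1}{2} + 3 \cdot 1} \left(-46\right) = \frac{3 \left(-1 - 3\right)}{-3 + \frac{3}{2} + 3} \left(-46\right) = \frac{3 \left(-1 - 3\right)}{\frac{3}{2}} \left(-46\right) = 3 \cdot \frac{2}{3} \left(-4\right) \left(-46\right) = \left(-8\right) \left(-46\right) = 368$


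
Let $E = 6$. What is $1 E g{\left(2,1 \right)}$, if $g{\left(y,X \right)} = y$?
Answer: $12$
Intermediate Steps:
$1 E g{\left(2,1 \right)} = 1 \cdot 6 \cdot 2 = 6 \cdot 2 = 12$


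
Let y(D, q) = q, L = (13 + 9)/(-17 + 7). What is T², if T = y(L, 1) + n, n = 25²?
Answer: 391876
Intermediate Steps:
L = -11/5 (L = 22/(-10) = 22*(-⅒) = -11/5 ≈ -2.2000)
n = 625
T = 626 (T = 1 + 625 = 626)
T² = 626² = 391876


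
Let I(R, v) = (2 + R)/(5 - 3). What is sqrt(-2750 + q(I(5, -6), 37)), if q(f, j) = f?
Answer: I*sqrt(10986)/2 ≈ 52.407*I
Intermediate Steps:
I(R, v) = 1 + R/2 (I(R, v) = (2 + R)/2 = (2 + R)*(1/2) = 1 + R/2)
sqrt(-2750 + q(I(5, -6), 37)) = sqrt(-2750 + (1 + (1/2)*5)) = sqrt(-2750 + (1 + 5/2)) = sqrt(-2750 + 7/2) = sqrt(-5493/2) = I*sqrt(10986)/2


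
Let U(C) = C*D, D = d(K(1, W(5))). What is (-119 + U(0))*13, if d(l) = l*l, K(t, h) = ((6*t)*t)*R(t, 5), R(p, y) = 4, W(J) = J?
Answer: -1547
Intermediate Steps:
K(t, h) = 24*t**2 (K(t, h) = ((6*t)*t)*4 = (6*t**2)*4 = 24*t**2)
d(l) = l**2
D = 576 (D = (24*1**2)**2 = (24*1)**2 = 24**2 = 576)
U(C) = 576*C (U(C) = C*576 = 576*C)
(-119 + U(0))*13 = (-119 + 576*0)*13 = (-119 + 0)*13 = -119*13 = -1547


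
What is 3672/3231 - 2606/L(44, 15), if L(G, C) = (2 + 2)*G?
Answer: -431873/31592 ≈ -13.670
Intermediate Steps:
L(G, C) = 4*G
3672/3231 - 2606/L(44, 15) = 3672/3231 - 2606/(4*44) = 3672*(1/3231) - 2606/176 = 408/359 - 2606*1/176 = 408/359 - 1303/88 = -431873/31592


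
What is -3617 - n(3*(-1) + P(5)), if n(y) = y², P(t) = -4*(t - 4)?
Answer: -3666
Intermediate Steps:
P(t) = 16 - 4*t (P(t) = -4*(-4 + t) = 16 - 4*t)
-3617 - n(3*(-1) + P(5)) = -3617 - (3*(-1) + (16 - 4*5))² = -3617 - (-3 + (16 - 20))² = -3617 - (-3 - 4)² = -3617 - 1*(-7)² = -3617 - 1*49 = -3617 - 49 = -3666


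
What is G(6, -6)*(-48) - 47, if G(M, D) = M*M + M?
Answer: -2063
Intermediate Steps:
G(M, D) = M + M**2 (G(M, D) = M**2 + M = M + M**2)
G(6, -6)*(-48) - 47 = (6*(1 + 6))*(-48) - 47 = (6*7)*(-48) - 47 = 42*(-48) - 47 = -2016 - 47 = -2063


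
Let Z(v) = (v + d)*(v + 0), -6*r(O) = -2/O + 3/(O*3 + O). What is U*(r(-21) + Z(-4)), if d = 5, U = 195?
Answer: -131365/168 ≈ -781.93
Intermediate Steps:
r(O) = 5/(24*O) (r(O) = -(-2/O + 3/(O*3 + O))/6 = -(-2/O + 3/(3*O + O))/6 = -(-2/O + 3/((4*O)))/6 = -(-2/O + 3*(1/(4*O)))/6 = -(-2/O + 3/(4*O))/6 = -(-5)/(24*O) = 5/(24*O))
Z(v) = v*(5 + v) (Z(v) = (v + 5)*(v + 0) = (5 + v)*v = v*(5 + v))
U*(r(-21) + Z(-4)) = 195*((5/24)/(-21) - 4*(5 - 4)) = 195*((5/24)*(-1/21) - 4*1) = 195*(-5/504 - 4) = 195*(-2021/504) = -131365/168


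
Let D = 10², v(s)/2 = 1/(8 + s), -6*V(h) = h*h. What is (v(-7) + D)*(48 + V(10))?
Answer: 3196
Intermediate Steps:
V(h) = -h²/6 (V(h) = -h*h/6 = -h²/6)
v(s) = 2/(8 + s)
D = 100
(v(-7) + D)*(48 + V(10)) = (2/(8 - 7) + 100)*(48 - ⅙*10²) = (2/1 + 100)*(48 - ⅙*100) = (2*1 + 100)*(48 - 50/3) = (2 + 100)*(94/3) = 102*(94/3) = 3196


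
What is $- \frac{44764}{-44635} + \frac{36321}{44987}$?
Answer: $\frac{3634985903}{2007994745} \approx 1.8103$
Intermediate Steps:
$- \frac{44764}{-44635} + \frac{36321}{44987} = \left(-44764\right) \left(- \frac{1}{44635}\right) + 36321 \cdot \frac{1}{44987} = \frac{44764}{44635} + \frac{36321}{44987} = \frac{3634985903}{2007994745}$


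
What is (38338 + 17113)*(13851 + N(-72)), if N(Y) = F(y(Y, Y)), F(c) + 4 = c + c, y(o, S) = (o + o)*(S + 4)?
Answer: 1853782381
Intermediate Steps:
y(o, S) = 2*o*(4 + S) (y(o, S) = (2*o)*(4 + S) = 2*o*(4 + S))
F(c) = -4 + 2*c (F(c) = -4 + (c + c) = -4 + 2*c)
N(Y) = -4 + 4*Y*(4 + Y) (N(Y) = -4 + 2*(2*Y*(4 + Y)) = -4 + 4*Y*(4 + Y))
(38338 + 17113)*(13851 + N(-72)) = (38338 + 17113)*(13851 + (-4 + 4*(-72)*(4 - 72))) = 55451*(13851 + (-4 + 4*(-72)*(-68))) = 55451*(13851 + (-4 + 19584)) = 55451*(13851 + 19580) = 55451*33431 = 1853782381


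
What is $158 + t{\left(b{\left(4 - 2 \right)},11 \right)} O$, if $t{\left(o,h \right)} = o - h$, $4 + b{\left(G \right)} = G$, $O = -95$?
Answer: $1393$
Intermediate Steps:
$b{\left(G \right)} = -4 + G$
$158 + t{\left(b{\left(4 - 2 \right)},11 \right)} O = 158 + \left(\left(-4 + \left(4 - 2\right)\right) - 11\right) \left(-95\right) = 158 + \left(\left(-4 + 2\right) - 11\right) \left(-95\right) = 158 + \left(-2 - 11\right) \left(-95\right) = 158 - -1235 = 158 + 1235 = 1393$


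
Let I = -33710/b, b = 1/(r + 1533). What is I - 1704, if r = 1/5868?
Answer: -151626596011/2934 ≈ -5.1679e+7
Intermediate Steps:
r = 1/5868 ≈ 0.00017042
b = 5868/8995645 (b = 1/(1/5868 + 1533) = 1/(8995645/5868) = 5868/8995645 ≈ 0.00065232)
I = -151621596475/2934 (I = -33710/5868/8995645 = -33710*8995645/5868 = -151621596475/2934 ≈ -5.1677e+7)
I - 1704 = -151621596475/2934 - 1704 = -151626596011/2934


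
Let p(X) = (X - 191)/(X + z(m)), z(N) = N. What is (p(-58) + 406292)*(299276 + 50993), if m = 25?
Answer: 1565455490355/11 ≈ 1.4231e+11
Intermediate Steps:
p(X) = (-191 + X)/(25 + X) (p(X) = (X - 191)/(X + 25) = (-191 + X)/(25 + X))
(p(-58) + 406292)*(299276 + 50993) = ((-191 - 58)/(25 - 58) + 406292)*(299276 + 50993) = (-249/(-33) + 406292)*350269 = (-1/33*(-249) + 406292)*350269 = (83/11 + 406292)*350269 = (4469295/11)*350269 = 1565455490355/11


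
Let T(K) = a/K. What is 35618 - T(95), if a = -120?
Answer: 676766/19 ≈ 35619.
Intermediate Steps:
T(K) = -120/K
35618 - T(95) = 35618 - (-120)/95 = 35618 - 1*(-24/19) = 35618 + 24/19 = 676766/19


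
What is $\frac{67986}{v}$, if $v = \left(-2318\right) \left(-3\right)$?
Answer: $\frac{11331}{1159} \approx 9.7765$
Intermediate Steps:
$v = 6954$
$\frac{67986}{v} = \frac{67986}{6954} = 67986 \cdot \frac{1}{6954} = \frac{11331}{1159}$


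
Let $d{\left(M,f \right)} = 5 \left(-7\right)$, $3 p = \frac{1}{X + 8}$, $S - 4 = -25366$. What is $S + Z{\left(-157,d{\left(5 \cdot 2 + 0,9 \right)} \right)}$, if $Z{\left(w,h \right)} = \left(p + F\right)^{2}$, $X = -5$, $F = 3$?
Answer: $- \frac{2053538}{81} \approx -25352.0$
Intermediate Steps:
$S = -25362$ ($S = 4 - 25366 = -25362$)
$p = \frac{1}{9}$ ($p = \frac{1}{3 \left(-5 + 8\right)} = \frac{1}{3 \cdot 3} = \frac{1}{3} \cdot \frac{1}{3} = \frac{1}{9} \approx 0.11111$)
$d{\left(M,f \right)} = -35$
$Z{\left(w,h \right)} = \frac{784}{81}$ ($Z{\left(w,h \right)} = \left(\frac{1}{9} + 3\right)^{2} = \left(\frac{28}{9}\right)^{2} = \frac{784}{81}$)
$S + Z{\left(-157,d{\left(5 \cdot 2 + 0,9 \right)} \right)} = -25362 + \frac{784}{81} = - \frac{2053538}{81}$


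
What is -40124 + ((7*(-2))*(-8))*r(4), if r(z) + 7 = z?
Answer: -40460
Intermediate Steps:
r(z) = -7 + z
-40124 + ((7*(-2))*(-8))*r(4) = -40124 + ((7*(-2))*(-8))*(-7 + 4) = -40124 - 14*(-8)*(-3) = -40124 + 112*(-3) = -40124 - 336 = -40460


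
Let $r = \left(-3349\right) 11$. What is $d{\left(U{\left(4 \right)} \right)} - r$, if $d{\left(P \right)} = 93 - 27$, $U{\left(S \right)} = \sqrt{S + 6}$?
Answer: $36905$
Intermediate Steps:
$U{\left(S \right)} = \sqrt{6 + S}$
$d{\left(P \right)} = 66$
$r = -36839$
$d{\left(U{\left(4 \right)} \right)} - r = 66 - -36839 = 66 + 36839 = 36905$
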